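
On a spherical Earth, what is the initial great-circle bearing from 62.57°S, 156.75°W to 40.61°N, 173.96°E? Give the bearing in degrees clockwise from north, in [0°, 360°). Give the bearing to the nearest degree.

Δλ = 173.96 − -156.75 = 330.71°; wrapped into (−180°, 180°]: -29.29°.
θ = atan2( sin Δλ · cos φ₂ , cos φ₁ · sin φ₂ − sin φ₁ · cos φ₂ · cos Δλ )
  = atan2(-0.37140, 0.88752) = -22.708° → normalised to [0°, 360°): 337.292°.

337°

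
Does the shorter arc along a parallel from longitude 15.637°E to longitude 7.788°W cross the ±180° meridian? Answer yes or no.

No

Signed shortest Δλ = ((-7.788 − 15.637 + 180) mod 360) − 180 = -23.425°.
Going west by 23.425° from +15.637° reaches -7.788° without touching 180°.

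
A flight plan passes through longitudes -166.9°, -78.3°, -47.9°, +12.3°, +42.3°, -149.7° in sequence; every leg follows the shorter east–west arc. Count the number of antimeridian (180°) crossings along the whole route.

1

Leg 1: -166.9° → -78.3°, shortest Δλ = 88.6° (east) — does not cross 180°.
Leg 2: -78.3° → -47.9°, shortest Δλ = 30.4° (east) — does not cross 180°.
Leg 3: -47.9° → +12.3°, shortest Δλ = 60.2° (east) — does not cross 180°.
Leg 4: +12.3° → +42.3°, shortest Δλ = 30.0° (east) — does not cross 180°.
Leg 5: +42.3° → -149.7°, shortest Δλ = 168.0° (east) — crosses 180°.
Total crossings: 1.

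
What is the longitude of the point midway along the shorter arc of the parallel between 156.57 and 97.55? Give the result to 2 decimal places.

+127.06°

Signed shortest Δλ from +156.57° to +97.55° is -59.02°.
Midpoint longitude = +156.57° + (-59.02°)/2 = +156.57° − 29.51° = +127.06°.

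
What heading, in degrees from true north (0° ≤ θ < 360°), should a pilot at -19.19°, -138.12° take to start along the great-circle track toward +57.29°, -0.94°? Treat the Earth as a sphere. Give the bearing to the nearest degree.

29°

Δλ = -0.94 − -138.12 = 137.18°.
θ = atan2( sin Δλ · cos φ₂ , cos φ₁ · sin φ₂ − sin φ₁ · cos φ₂ · cos Δλ )
  = atan2(0.36730, 0.66437) = 28.936° → normalised to [0°, 360°): 28.936°.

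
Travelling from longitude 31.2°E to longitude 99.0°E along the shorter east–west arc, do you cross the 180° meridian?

No

Signed shortest Δλ = ((99.0 − 31.2 + 180) mod 360) − 180 = 67.8°.
Going east by 67.8° from +31.2° reaches +99.0° without touching 180°.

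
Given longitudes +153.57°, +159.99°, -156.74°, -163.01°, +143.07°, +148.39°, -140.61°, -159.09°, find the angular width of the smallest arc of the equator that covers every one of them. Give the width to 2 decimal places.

76.32°

Sort the longitudes: -163.01°, -159.09°, -156.74°, -140.61°, +143.07°, +148.39°, +153.57°, +159.99°.
Eastward gaps between consecutive values (wrapping around): 3.92°, 2.35°, 16.13°, 283.68°, 5.32°, 5.18°, 6.42°, 37.00°.
Largest gap = 283.68° ⇒ minimal covering band is its complement: 360° − 283.68° = 76.32°.
Band runs from +143.07° eastward to -140.61°, crossing the antimeridian.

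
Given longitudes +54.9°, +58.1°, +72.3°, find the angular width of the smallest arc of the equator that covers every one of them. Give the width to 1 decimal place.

17.4°

Sort the longitudes: +54.9°, +58.1°, +72.3°.
Eastward gaps between consecutive values (wrapping around): 3.2°, 14.2°, 342.6°.
Largest gap = 342.6° ⇒ minimal covering band is its complement: 360° − 342.6° = 17.4°.
Band runs from +54.9° eastward to +72.3°.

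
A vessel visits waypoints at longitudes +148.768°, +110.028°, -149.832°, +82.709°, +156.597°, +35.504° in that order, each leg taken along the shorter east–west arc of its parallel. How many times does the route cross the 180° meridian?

2

Leg 1: +148.768° → +110.028°, shortest Δλ = -38.74° (west) — does not cross 180°.
Leg 2: +110.028° → -149.832°, shortest Δλ = 100.14° (east) — crosses 180°.
Leg 3: -149.832° → +82.709°, shortest Δλ = -127.459° (west) — crosses 180°.
Leg 4: +82.709° → +156.597°, shortest Δλ = 73.888° (east) — does not cross 180°.
Leg 5: +156.597° → +35.504°, shortest Δλ = -121.093° (west) — does not cross 180°.
Total crossings: 2.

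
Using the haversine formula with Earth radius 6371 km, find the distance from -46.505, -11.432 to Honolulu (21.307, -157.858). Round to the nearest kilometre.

15893 km

Δλ = -157.858 − -11.432 = -146.426°.
Δφ = 21.307 − -46.505 = 67.812°.
a = sin²(Δφ/2) + cos φ₁ · cos φ₂ · sin²(Δλ/2) = 0.898932.
c = 2·atan2(√a, √(1−a)) = 2.49454 rad → d = 6371·c ≈ 15892.72 km.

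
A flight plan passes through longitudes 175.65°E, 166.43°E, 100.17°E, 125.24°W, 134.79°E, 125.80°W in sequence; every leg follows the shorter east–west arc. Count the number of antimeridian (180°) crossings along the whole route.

Leg 1: +175.65° → +166.43°, shortest Δλ = -9.22° (west) — does not cross 180°.
Leg 2: +166.43° → +100.17°, shortest Δλ = -66.26° (west) — does not cross 180°.
Leg 3: +100.17° → -125.24°, shortest Δλ = 134.59° (east) — crosses 180°.
Leg 4: -125.24° → +134.79°, shortest Δλ = -99.97° (west) — crosses 180°.
Leg 5: +134.79° → -125.80°, shortest Δλ = 99.41° (east) — crosses 180°.
Total crossings: 3.

3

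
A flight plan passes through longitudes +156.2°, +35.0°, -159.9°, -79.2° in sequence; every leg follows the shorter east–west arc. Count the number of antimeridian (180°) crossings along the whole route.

Leg 1: +156.2° → +35.0°, shortest Δλ = -121.2° (west) — does not cross 180°.
Leg 2: +35.0° → -159.9°, shortest Δλ = 165.1° (east) — crosses 180°.
Leg 3: -159.9° → -79.2°, shortest Δλ = 80.7° (east) — does not cross 180°.
Total crossings: 1.

1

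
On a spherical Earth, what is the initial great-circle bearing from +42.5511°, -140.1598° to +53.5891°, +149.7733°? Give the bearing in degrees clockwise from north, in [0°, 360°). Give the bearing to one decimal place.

309.3°

Δλ = 149.7733 − -140.1598 = 289.9331°; wrapped into (−180°, 180°]: -70.0669°.
θ = atan2( sin Δλ · cos φ₂ , cos φ₁ · sin φ₂ − sin φ₁ · cos φ₂ · cos Δλ )
  = atan2(-0.55801, 0.45601) = -50.744° → normalised to [0°, 360°): 309.256°.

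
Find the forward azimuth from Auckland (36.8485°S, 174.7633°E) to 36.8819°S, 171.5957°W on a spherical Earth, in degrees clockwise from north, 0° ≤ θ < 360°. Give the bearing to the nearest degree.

Δλ = -171.5957 − 174.7633 = -346.3590°; wrapped into (−180°, 180°]: 13.6410°.
θ = atan2( sin Δλ · cos φ₂ , cos φ₁ · sin φ₂ − sin φ₁ · cos φ₂ · cos Δλ )
  = atan2(0.18864, -0.01411) = 94.279° → normalised to [0°, 360°): 94.279°.

94°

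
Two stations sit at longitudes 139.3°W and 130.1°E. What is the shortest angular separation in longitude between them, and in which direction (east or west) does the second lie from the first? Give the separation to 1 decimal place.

90.6° west

Raw difference: 130.1 − -139.3 = 269.4°.
Normalise into (−180°, 180°]: 269.4° − 360° = -90.6°.
Negative ⇒ the second point lies to the west; separation 90.6°.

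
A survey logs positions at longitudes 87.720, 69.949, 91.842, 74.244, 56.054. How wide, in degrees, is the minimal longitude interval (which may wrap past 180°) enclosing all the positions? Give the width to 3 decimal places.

35.788°

Sort the longitudes: +56.054°, +69.949°, +74.244°, +87.720°, +91.842°.
Eastward gaps between consecutive values (wrapping around): 13.895°, 4.295°, 13.476°, 4.122°, 324.212°.
Largest gap = 324.212° ⇒ minimal covering band is its complement: 360° − 324.212° = 35.788°.
Band runs from +56.054° eastward to +91.842°.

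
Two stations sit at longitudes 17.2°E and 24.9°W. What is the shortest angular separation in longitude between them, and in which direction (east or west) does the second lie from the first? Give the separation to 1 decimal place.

42.1° west

Raw difference: -24.9 − 17.2 = -42.1°.
Normalise into (−180°, 180°]: -42.1° stays -42.1°.
Negative ⇒ the second point lies to the west; separation 42.1°.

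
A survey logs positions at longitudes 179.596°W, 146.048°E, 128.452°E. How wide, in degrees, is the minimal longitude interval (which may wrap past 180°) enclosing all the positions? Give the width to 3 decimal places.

51.952°

Sort the longitudes: -179.596°, +128.452°, +146.048°.
Eastward gaps between consecutive values (wrapping around): 308.048°, 17.596°, 34.356°.
Largest gap = 308.048° ⇒ minimal covering band is its complement: 360° − 308.048° = 51.952°.
Band runs from +128.452° eastward to -179.596°, crossing the antimeridian.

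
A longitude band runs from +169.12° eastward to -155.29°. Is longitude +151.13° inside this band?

No

Band width going east from +169.12° to -155.29°: ((-155.29 − 169.12) mod 360) = 35.59°.
Offset of +151.13° east of the west edge: ((151.13 − 169.12) mod 360) = 342.01°.
342.01° > 35.59° ⇒ outside.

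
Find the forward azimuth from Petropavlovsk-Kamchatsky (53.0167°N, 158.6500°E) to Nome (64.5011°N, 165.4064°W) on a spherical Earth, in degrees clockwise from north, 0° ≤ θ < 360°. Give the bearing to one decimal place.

43.7°

Δλ = -165.4064 − 158.6500 = -324.0564°; wrapped into (−180°, 180°]: 35.9436°.
θ = atan2( sin Δλ · cos φ₂ , cos φ₁ · sin φ₂ − sin φ₁ · cos φ₂ · cos Δλ )
  = atan2(0.25269, 0.26458) = 43.684° → normalised to [0°, 360°): 43.684°.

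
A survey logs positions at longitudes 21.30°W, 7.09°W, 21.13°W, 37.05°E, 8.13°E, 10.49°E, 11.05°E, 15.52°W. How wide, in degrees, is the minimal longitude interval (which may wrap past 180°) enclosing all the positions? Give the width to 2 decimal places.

Sort the longitudes: -21.30°, -21.13°, -15.52°, -7.09°, +8.13°, +10.49°, +11.05°, +37.05°.
Eastward gaps between consecutive values (wrapping around): 0.17°, 5.61°, 8.43°, 15.22°, 2.36°, 0.56°, 26.00°, 301.65°.
Largest gap = 301.65° ⇒ minimal covering band is its complement: 360° − 301.65° = 58.35°.
Band runs from -21.30° eastward to +37.05°.

58.35°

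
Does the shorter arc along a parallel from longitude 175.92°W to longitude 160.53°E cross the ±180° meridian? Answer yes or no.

Naïve |160.53 − -175.92| = 336.45° > 180°, so the shorter arc goes the other way round — across 180°.
Signed shortest Δλ = ((160.53 − -175.92 + 180) mod 360) − 180 = -23.55°.
Going west by 23.55° from -175.92° passes through 180° before reaching +160.53°.

Yes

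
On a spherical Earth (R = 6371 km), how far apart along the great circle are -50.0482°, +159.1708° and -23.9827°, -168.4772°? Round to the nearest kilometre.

4022 km

Δλ = -168.4772 − 159.1708 = -327.6480°; wrapped into (−180°, 180°]: 32.3520°.
Δφ = -23.9827 − -50.0482 = 26.0655°.
a = sin²(Δφ/2) + cos φ₁ · cos φ₂ · sin²(Δλ/2) = 0.096389.
c = 2·atan2(√a, √(1−a)) = 0.63137 rad → d = 6371·c ≈ 4022.43 km.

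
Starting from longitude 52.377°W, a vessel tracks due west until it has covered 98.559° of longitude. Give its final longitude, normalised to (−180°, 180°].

Start at -52.377°; shift −98.559° → -150.936°.
-150.936° already lies in (−180°, 180°].

150.936°W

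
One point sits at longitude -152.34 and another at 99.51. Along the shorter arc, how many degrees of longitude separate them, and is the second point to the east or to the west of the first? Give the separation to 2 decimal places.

108.15° west

Raw difference: 99.51 − -152.34 = 251.85°.
Normalise into (−180°, 180°]: 251.85° − 360° = -108.15°.
Negative ⇒ the second point lies to the west; separation 108.15°.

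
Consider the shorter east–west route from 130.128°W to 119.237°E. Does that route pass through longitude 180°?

Yes

Naïve |119.237 − -130.128| = 249.365° > 180°, so the shorter arc goes the other way round — across 180°.
Signed shortest Δλ = ((119.237 − -130.128 + 180) mod 360) − 180 = -110.635°.
Going west by 110.635° from -130.128° passes through 180° before reaching +119.237°.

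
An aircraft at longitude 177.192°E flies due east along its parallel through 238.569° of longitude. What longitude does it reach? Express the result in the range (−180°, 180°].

55.761°E

Start at +177.192°; shift +238.569° → +415.761°.
+415.761° lies outside (−180°, 180°]; subtract 360° → +55.761°.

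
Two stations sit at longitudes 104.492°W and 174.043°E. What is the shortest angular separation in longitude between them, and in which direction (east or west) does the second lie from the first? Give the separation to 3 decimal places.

81.465° west

Raw difference: 174.043 − -104.492 = 278.535°.
Normalise into (−180°, 180°]: 278.535° − 360° = -81.465°.
Negative ⇒ the second point lies to the west; separation 81.465°.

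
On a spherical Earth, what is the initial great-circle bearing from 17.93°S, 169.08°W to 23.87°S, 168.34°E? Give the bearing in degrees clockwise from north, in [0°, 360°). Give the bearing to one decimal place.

250.4°

Δλ = 168.34 − -169.08 = 337.42°; wrapped into (−180°, 180°]: -22.58°.
θ = atan2( sin Δλ · cos φ₂ , cos φ₁ · sin φ₂ − sin φ₁ · cos φ₂ · cos Δλ )
  = atan2(-0.35113, -0.12507) = -109.605° → normalised to [0°, 360°): 250.395°.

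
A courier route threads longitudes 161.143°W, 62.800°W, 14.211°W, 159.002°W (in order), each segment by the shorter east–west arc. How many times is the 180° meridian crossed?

0

Leg 1: -161.143° → -62.800°, shortest Δλ = 98.343° (east) — does not cross 180°.
Leg 2: -62.800° → -14.211°, shortest Δλ = 48.589° (east) — does not cross 180°.
Leg 3: -14.211° → -159.002°, shortest Δλ = -144.791° (west) — does not cross 180°.
Total crossings: 0.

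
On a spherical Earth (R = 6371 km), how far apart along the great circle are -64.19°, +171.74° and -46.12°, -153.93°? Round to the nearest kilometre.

Δλ = -153.93 − 171.74 = -325.67°; wrapped into (−180°, 180°]: 34.33°.
Δφ = -46.12 − -64.19 = 18.07°.
a = sin²(Δφ/2) + cos φ₁ · cos φ₂ · sin²(Δλ/2) = 0.050946.
c = 2·atan2(√a, √(1−a)) = 0.45535 rad → d = 6371·c ≈ 2901.03 km.

2901 km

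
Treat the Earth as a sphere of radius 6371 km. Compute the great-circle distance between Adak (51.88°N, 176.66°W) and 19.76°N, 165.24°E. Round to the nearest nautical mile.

Δλ = 165.24 − -176.66 = 341.90°; wrapped into (−180°, 180°]: -18.10°.
Δφ = 19.76 − 51.88 = -32.12°.
a = sin²(Δφ/2) + cos φ₁ · cos φ₂ · sin²(Δλ/2) = 0.090906.
c = 2·atan2(√a, √(1−a)) = 0.61254 rad → d = 6371·c ≈ 3902.52 km ≈ 2107.19 nmi.

2107 nmi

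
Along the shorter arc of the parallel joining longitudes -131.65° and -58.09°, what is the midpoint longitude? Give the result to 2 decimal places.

-94.87°

Signed shortest Δλ from -131.65° to -58.09° is +73.56°.
Midpoint longitude = -131.65° + (+73.56°)/2 = -131.65° + 36.78° = -94.87°.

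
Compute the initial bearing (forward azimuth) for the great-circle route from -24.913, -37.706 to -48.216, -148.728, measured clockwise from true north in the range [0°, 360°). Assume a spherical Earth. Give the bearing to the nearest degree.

219°

Δλ = -148.728 − -37.706 = -111.022°.
θ = atan2( sin Δλ · cos φ₂ , cos φ₁ · sin φ₂ − sin φ₁ · cos φ₂ · cos Δλ )
  = atan2(-0.62198, -0.77697) = -141.322° → normalised to [0°, 360°): 218.678°.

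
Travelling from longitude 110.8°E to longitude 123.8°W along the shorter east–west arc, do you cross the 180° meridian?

Yes

Naïve |-123.8 − 110.8| = 234.6° > 180°, so the shorter arc goes the other way round — across 180°.
Signed shortest Δλ = ((-123.8 − 110.8 + 180) mod 360) − 180 = 125.4°.
Going east by 125.4° from +110.8° passes through 180° before reaching -123.8°.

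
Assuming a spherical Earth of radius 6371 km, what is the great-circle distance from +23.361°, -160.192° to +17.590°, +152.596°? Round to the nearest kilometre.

4939 km

Δλ = 152.596 − -160.192 = 312.788°; wrapped into (−180°, 180°]: -47.212°.
Δφ = 17.590 − 23.361 = -5.771°.
a = sin²(Δφ/2) + cos φ₁ · cos φ₂ · sin²(Δλ/2) = 0.142862.
c = 2·atan2(√a, √(1−a)) = 0.77521 rad → d = 6371·c ≈ 4938.85 km.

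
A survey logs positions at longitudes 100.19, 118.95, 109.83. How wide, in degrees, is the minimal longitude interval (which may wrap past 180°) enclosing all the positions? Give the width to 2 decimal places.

Sort the longitudes: +100.19°, +109.83°, +118.95°.
Eastward gaps between consecutive values (wrapping around): 9.64°, 9.12°, 341.24°.
Largest gap = 341.24° ⇒ minimal covering band is its complement: 360° − 341.24° = 18.76°.
Band runs from +100.19° eastward to +118.95°.

18.76°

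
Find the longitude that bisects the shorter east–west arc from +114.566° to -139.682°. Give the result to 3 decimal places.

Signed shortest Δλ from +114.566° to -139.682° is +105.752°.
Midpoint longitude = +114.566° + (+105.752°)/2 = +114.566° + 52.876° = +167.442°.
(The naïve average (+114.566 + -139.682)/2 = -12.558° is on the wrong side of the globe.)

+167.442°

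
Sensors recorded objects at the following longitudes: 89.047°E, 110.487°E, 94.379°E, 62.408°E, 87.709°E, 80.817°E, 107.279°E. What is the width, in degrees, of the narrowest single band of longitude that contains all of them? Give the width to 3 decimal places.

Sort the longitudes: +62.408°, +80.817°, +87.709°, +89.047°, +94.379°, +107.279°, +110.487°.
Eastward gaps between consecutive values (wrapping around): 18.409°, 6.892°, 1.338°, 5.332°, 12.900°, 3.208°, 311.921°.
Largest gap = 311.921° ⇒ minimal covering band is its complement: 360° − 311.921° = 48.079°.
Band runs from +62.408° eastward to +110.487°.

48.079°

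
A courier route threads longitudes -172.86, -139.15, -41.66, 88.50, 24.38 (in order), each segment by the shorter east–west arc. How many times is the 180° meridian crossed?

0

Leg 1: -172.86° → -139.15°, shortest Δλ = 33.71° (east) — does not cross 180°.
Leg 2: -139.15° → -41.66°, shortest Δλ = 97.49° (east) — does not cross 180°.
Leg 3: -41.66° → +88.50°, shortest Δλ = 130.16° (east) — does not cross 180°.
Leg 4: +88.50° → +24.38°, shortest Δλ = -64.12° (west) — does not cross 180°.
Total crossings: 0.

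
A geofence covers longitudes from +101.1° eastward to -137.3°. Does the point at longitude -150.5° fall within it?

Yes

Band width going east from +101.1° to -137.3°: ((-137.3 − 101.1) mod 360) = 121.6°.
Offset of -150.5° east of the west edge: ((-150.5 − 101.1) mod 360) = 108.4°.
108.4° ≤ 121.6° ⇒ inside.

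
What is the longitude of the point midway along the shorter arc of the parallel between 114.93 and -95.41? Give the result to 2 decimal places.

Signed shortest Δλ from +114.93° to -95.41° is +149.66°.
Midpoint longitude = +114.93° + (+149.66°)/2 = +114.93° + 74.83° = +189.76°.
Normalise into (−180°, 180°]: -170.24°.
(The naïve average (+114.93 + -95.41)/2 = 9.76° is on the wrong side of the globe.)

-170.24°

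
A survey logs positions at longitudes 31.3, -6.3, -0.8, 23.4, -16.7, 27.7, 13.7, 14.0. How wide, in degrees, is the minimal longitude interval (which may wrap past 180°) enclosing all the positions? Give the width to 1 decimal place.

48.0°

Sort the longitudes: -16.7°, -6.3°, -0.8°, +13.7°, +14.0°, +23.4°, +27.7°, +31.3°.
Eastward gaps between consecutive values (wrapping around): 10.4°, 5.5°, 14.5°, 0.3°, 9.4°, 4.3°, 3.6°, 312.0°.
Largest gap = 312.0° ⇒ minimal covering band is its complement: 360° − 312.0° = 48.0°.
Band runs from -16.7° eastward to +31.3°.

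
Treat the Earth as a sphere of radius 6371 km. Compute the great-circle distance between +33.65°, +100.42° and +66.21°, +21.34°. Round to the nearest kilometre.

Δλ = 21.34 − 100.42 = -79.08°.
Δφ = 66.21 − 33.65 = 32.56°.
a = sin²(Δφ/2) + cos φ₁ · cos φ₂ · sin²(Δλ/2) = 0.214677.
c = 2·atan2(√a, √(1−a)) = 0.96350 rad → d = 6371·c ≈ 6138.48 km.

6138 km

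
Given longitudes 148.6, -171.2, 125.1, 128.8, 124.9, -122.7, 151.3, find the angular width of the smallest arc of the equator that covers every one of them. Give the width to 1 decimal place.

Sort the longitudes: -171.2°, -122.7°, +124.9°, +125.1°, +128.8°, +148.6°, +151.3°.
Eastward gaps between consecutive values (wrapping around): 48.5°, 247.6°, 0.2°, 3.7°, 19.8°, 2.7°, 37.5°.
Largest gap = 247.6° ⇒ minimal covering band is its complement: 360° − 247.6° = 112.4°.
Band runs from +124.9° eastward to -122.7°, crossing the antimeridian.

112.4°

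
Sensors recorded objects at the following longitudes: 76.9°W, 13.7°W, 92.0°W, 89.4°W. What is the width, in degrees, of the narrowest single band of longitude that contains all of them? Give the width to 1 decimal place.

78.3°

Sort the longitudes: -92.0°, -89.4°, -76.9°, -13.7°.
Eastward gaps between consecutive values (wrapping around): 2.6°, 12.5°, 63.2°, 281.7°.
Largest gap = 281.7° ⇒ minimal covering band is its complement: 360° − 281.7° = 78.3°.
Band runs from -92.0° eastward to -13.7°.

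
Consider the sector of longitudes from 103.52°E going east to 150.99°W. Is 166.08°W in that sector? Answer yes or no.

Yes

Band width going east from +103.52° to -150.99°: ((-150.99 − 103.52) mod 360) = 105.49°.
Offset of -166.08° east of the west edge: ((-166.08 − 103.52) mod 360) = 90.40°.
90.40° ≤ 105.49° ⇒ inside.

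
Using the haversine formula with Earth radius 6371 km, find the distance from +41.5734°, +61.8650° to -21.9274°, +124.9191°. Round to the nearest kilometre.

9582 km

Δλ = 124.9191 − 61.8650 = 63.0541°.
Δφ = -21.9274 − 41.5734 = -63.5008°.
a = sin²(Δφ/2) + cos φ₁ · cos φ₂ · sin²(Δλ/2) = 0.466661.
c = 2·atan2(√a, √(1−a)) = 1.50407 rad → d = 6371·c ≈ 9582.42 km.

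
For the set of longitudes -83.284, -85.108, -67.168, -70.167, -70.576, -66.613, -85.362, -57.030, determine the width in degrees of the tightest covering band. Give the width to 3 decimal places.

28.332°

Sort the longitudes: -85.362°, -85.108°, -83.284°, -70.576°, -70.167°, -67.168°, -66.613°, -57.030°.
Eastward gaps between consecutive values (wrapping around): 0.254°, 1.824°, 12.708°, 0.409°, 2.999°, 0.555°, 9.583°, 331.668°.
Largest gap = 331.668° ⇒ minimal covering band is its complement: 360° − 331.668° = 28.332°.
Band runs from -85.362° eastward to -57.030°.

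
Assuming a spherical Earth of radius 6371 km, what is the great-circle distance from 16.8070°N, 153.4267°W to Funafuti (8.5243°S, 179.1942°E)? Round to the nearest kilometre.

4123 km

Δλ = 179.1942 − -153.4267 = 332.6209°; wrapped into (−180°, 180°]: -27.3791°.
Δφ = -8.5243 − 16.8070 = -25.3313°.
a = sin²(Δφ/2) + cos φ₁ · cos φ₂ · sin²(Δλ/2) = 0.101099.
c = 2·atan2(√a, √(1−a)) = 0.64716 rad → d = 6371·c ≈ 4123.03 km.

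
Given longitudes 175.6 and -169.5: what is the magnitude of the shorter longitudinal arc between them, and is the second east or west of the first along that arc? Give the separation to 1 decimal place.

Raw difference: -169.5 − 175.6 = -345.1°.
Normalise into (−180°, 180°]: -345.1° + 360° = 14.9°.
Positive ⇒ the second point lies to the east; separation 14.9°.

14.9° east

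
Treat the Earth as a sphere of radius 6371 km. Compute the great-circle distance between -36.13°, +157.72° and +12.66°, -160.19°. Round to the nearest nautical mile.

3776 nmi

Δλ = -160.19 − 157.72 = -317.91°; wrapped into (−180°, 180°]: 42.09°.
Δφ = 12.66 − -36.13 = 48.79°.
a = sin²(Δφ/2) + cos φ₁ · cos φ₂ · sin²(Δλ/2) = 0.272211.
c = 2·atan2(√a, √(1−a)) = 1.09777 rad → d = 6371·c ≈ 6993.92 km ≈ 3776.42 nmi.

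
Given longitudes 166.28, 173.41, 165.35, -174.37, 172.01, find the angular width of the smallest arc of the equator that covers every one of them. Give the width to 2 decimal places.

20.28°

Sort the longitudes: -174.37°, +165.35°, +166.28°, +172.01°, +173.41°.
Eastward gaps between consecutive values (wrapping around): 339.72°, 0.93°, 5.73°, 1.40°, 12.22°.
Largest gap = 339.72° ⇒ minimal covering band is its complement: 360° − 339.72° = 20.28°.
Band runs from +165.35° eastward to -174.37°, crossing the antimeridian.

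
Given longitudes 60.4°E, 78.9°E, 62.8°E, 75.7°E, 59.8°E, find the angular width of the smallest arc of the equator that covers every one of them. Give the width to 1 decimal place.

19.1°

Sort the longitudes: +59.8°, +60.4°, +62.8°, +75.7°, +78.9°.
Eastward gaps between consecutive values (wrapping around): 0.6°, 2.4°, 12.9°, 3.2°, 340.9°.
Largest gap = 340.9° ⇒ minimal covering band is its complement: 360° − 340.9° = 19.1°.
Band runs from +59.8° eastward to +78.9°.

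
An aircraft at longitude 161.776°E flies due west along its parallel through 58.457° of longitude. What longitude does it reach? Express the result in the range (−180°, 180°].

103.319°E

Start at +161.776°; shift −58.457° → +103.319°.
+103.319° already lies in (−180°, 180°].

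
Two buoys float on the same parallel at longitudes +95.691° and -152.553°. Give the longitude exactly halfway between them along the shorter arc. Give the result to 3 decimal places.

Signed shortest Δλ from +95.691° to -152.553° is +111.756°.
Midpoint longitude = +95.691° + (+111.756°)/2 = +95.691° + 55.878° = +151.569°.
(The naïve average (+95.691 + -152.553)/2 = -28.431° is on the wrong side of the globe.)

+151.569°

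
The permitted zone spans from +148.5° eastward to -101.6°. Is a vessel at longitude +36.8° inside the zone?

Band width going east from +148.5° to -101.6°: ((-101.6 − 148.5) mod 360) = 109.9°.
Offset of +36.8° east of the west edge: ((36.8 − 148.5) mod 360) = 248.3°.
248.3° > 109.9° ⇒ outside.

No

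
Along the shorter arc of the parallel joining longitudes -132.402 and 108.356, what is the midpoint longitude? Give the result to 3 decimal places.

+167.977°

Signed shortest Δλ from -132.402° to +108.356° is -119.242°.
Midpoint longitude = -132.402° + (-119.242°)/2 = -132.402° − 59.621° = -192.023°.
Normalise into (−180°, 180°]: +167.977°.
(The naïve average (-132.402 + +108.356)/2 = -12.023° is on the wrong side of the globe.)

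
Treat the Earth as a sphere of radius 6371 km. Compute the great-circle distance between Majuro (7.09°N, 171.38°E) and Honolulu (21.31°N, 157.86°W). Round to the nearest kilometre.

Δλ = -157.86 − 171.38 = -329.24°; wrapped into (−180°, 180°]: 30.76°.
Δφ = 21.31 − 7.09 = 14.22°.
a = sin²(Δφ/2) + cos φ₁ · cos φ₂ · sin²(Δλ/2) = 0.080351.
c = 2·atan2(√a, √(1−a)) = 0.57481 rad → d = 6371·c ≈ 3662.09 km.

3662 km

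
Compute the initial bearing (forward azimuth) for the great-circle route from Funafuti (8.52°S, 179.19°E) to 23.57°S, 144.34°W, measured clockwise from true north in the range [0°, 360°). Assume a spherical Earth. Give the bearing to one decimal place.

Δλ = -144.34 − 179.19 = -323.53°; wrapped into (−180°, 180°]: 36.47°.
θ = atan2( sin Δλ · cos φ₂ , cos φ₁ · sin φ₂ − sin φ₁ · cos φ₂ · cos Δλ )
  = atan2(0.54481, -0.28625) = 117.718° → normalised to [0°, 360°): 117.718°.

117.7°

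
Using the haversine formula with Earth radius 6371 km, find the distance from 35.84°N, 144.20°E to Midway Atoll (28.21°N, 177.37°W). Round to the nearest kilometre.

Δλ = -177.37 − 144.20 = -321.57°; wrapped into (−180°, 180°]: 38.43°.
Δφ = 28.21 − 35.84 = -7.63°.
a = sin²(Δφ/2) + cos φ₁ · cos φ₂ · sin²(Δλ/2) = 0.081804.
c = 2·atan2(√a, √(1−a)) = 0.58013 rad → d = 6371·c ≈ 3696.01 km.

3696 km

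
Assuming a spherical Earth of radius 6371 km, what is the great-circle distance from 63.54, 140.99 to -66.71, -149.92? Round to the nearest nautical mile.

8370 nmi

Δλ = -149.92 − 140.99 = -290.91°; wrapped into (−180°, 180°]: 69.09°.
Δφ = -66.71 − 63.54 = -130.25°.
a = sin²(Δφ/2) + cos φ₁ · cos φ₂ · sin²(Δλ/2) = 0.879710.
c = 2·atan2(√a, √(1−a)) = 2.43322 rad → d = 6371·c ≈ 15502.03 km ≈ 8370.43 nmi.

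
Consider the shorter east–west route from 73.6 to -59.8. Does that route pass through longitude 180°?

Signed shortest Δλ = ((-59.8 − 73.6 + 180) mod 360) − 180 = -133.4°.
Going west by 133.4° from +73.6° reaches -59.8° without touching 180°.

No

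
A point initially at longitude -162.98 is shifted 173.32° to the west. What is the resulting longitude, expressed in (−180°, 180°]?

+23.70°

Start at -162.98°; shift −173.32° → -336.30°.
-336.30° lies outside (−180°, 180°]; add 360° → +23.70°.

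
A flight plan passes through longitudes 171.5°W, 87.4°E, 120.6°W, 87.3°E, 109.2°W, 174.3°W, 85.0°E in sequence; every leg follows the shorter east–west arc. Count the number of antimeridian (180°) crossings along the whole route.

Leg 1: -171.5° → +87.4°, shortest Δλ = -101.1° (west) — crosses 180°.
Leg 2: +87.4° → -120.6°, shortest Δλ = 152.0° (east) — crosses 180°.
Leg 3: -120.6° → +87.3°, shortest Δλ = -152.1° (west) — crosses 180°.
Leg 4: +87.3° → -109.2°, shortest Δλ = 163.5° (east) — crosses 180°.
Leg 5: -109.2° → -174.3°, shortest Δλ = -65.1° (west) — does not cross 180°.
Leg 6: -174.3° → +85.0°, shortest Δλ = -100.7° (west) — crosses 180°.
Total crossings: 5.

5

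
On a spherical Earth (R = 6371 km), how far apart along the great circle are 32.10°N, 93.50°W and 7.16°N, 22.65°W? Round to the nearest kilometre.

7784 km

Δλ = -22.65 − -93.50 = 70.85°.
Δφ = 7.16 − 32.10 = -24.94°.
a = sin²(Δφ/2) + cos φ₁ · cos φ₂ · sin²(Δλ/2) = 0.329021.
c = 2·atan2(√a, √(1−a)) = 1.22180 rad → d = 6371·c ≈ 7784.06 km.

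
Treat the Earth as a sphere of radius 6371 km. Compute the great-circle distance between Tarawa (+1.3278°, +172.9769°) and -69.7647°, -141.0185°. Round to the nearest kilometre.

8605 km

Δλ = -141.0185 − 172.9769 = -313.9954°; wrapped into (−180°, 180°]: 46.0046°.
Δφ = -69.7647 − 1.3278 = -71.0925°.
a = sin²(Δφ/2) + cos φ₁ · cos φ₂ · sin²(Δλ/2) = 0.390780.
c = 2·atan2(√a, √(1−a)) = 1.35058 rad → d = 6371·c ≈ 8604.56 km.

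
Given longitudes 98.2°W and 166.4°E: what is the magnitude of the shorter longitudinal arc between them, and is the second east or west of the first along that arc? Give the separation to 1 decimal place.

95.4° west

Raw difference: 166.4 − -98.2 = 264.6°.
Normalise into (−180°, 180°]: 264.6° − 360° = -95.4°.
Negative ⇒ the second point lies to the west; separation 95.4°.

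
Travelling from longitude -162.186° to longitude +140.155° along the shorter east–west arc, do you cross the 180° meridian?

Naïve |140.155 − -162.186| = 302.341° > 180°, so the shorter arc goes the other way round — across 180°.
Signed shortest Δλ = ((140.155 − -162.186 + 180) mod 360) − 180 = -57.659°.
Going west by 57.659° from -162.186° passes through 180° before reaching +140.155°.

Yes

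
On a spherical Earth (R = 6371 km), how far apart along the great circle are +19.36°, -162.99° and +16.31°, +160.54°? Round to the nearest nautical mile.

2089 nmi

Δλ = 160.54 − -162.99 = 323.53°; wrapped into (−180°, 180°]: -36.47°.
Δφ = 16.31 − 19.36 = -3.05°.
a = sin²(Δφ/2) + cos φ₁ · cos φ₂ · sin²(Δλ/2) = 0.089370.
c = 2·atan2(√a, √(1−a)) = 0.60718 rad → d = 6371·c ≈ 3868.34 km ≈ 2088.74 nmi.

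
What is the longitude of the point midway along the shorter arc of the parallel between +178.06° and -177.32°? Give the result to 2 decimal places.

-179.63°

Signed shortest Δλ from +178.06° to -177.32° is +4.62°.
Midpoint longitude = +178.06° + (+4.62°)/2 = +178.06° + 2.31° = +180.37°.
Normalise into (−180°, 180°]: -179.63°.
(The naïve average (+178.06 + -177.32)/2 = 0.37° is on the wrong side of the globe.)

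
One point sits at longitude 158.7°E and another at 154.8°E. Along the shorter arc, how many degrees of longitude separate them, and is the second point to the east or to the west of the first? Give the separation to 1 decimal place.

3.9° west

Raw difference: 154.8 − 158.7 = -3.9°.
Normalise into (−180°, 180°]: -3.9° stays -3.9°.
Negative ⇒ the second point lies to the west; separation 3.9°.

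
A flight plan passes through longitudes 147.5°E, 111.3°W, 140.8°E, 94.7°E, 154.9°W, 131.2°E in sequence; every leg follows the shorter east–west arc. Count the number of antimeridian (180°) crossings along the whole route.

4

Leg 1: +147.5° → -111.3°, shortest Δλ = 101.2° (east) — crosses 180°.
Leg 2: -111.3° → +140.8°, shortest Δλ = -107.9° (west) — crosses 180°.
Leg 3: +140.8° → +94.7°, shortest Δλ = -46.1° (west) — does not cross 180°.
Leg 4: +94.7° → -154.9°, shortest Δλ = 110.4° (east) — crosses 180°.
Leg 5: -154.9° → +131.2°, shortest Δλ = -73.9° (west) — crosses 180°.
Total crossings: 4.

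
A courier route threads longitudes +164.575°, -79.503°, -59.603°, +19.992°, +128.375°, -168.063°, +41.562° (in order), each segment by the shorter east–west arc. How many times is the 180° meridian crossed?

3

Leg 1: +164.575° → -79.503°, shortest Δλ = 115.922° (east) — crosses 180°.
Leg 2: -79.503° → -59.603°, shortest Δλ = 19.9° (east) — does not cross 180°.
Leg 3: -59.603° → +19.992°, shortest Δλ = 79.595° (east) — does not cross 180°.
Leg 4: +19.992° → +128.375°, shortest Δλ = 108.383° (east) — does not cross 180°.
Leg 5: +128.375° → -168.063°, shortest Δλ = 63.562° (east) — crosses 180°.
Leg 6: -168.063° → +41.562°, shortest Δλ = -150.375° (west) — crosses 180°.
Total crossings: 3.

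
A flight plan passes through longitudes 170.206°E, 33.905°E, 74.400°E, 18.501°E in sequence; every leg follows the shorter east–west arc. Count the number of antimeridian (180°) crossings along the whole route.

0

Leg 1: +170.206° → +33.905°, shortest Δλ = -136.301° (west) — does not cross 180°.
Leg 2: +33.905° → +74.400°, shortest Δλ = 40.495° (east) — does not cross 180°.
Leg 3: +74.400° → +18.501°, shortest Δλ = -55.899° (west) — does not cross 180°.
Total crossings: 0.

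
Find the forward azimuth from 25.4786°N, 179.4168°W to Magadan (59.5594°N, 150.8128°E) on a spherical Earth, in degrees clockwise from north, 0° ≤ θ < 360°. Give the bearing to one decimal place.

Δλ = 150.8128 − -179.4168 = 330.2296°; wrapped into (−180°, 180°]: -29.7704°.
θ = atan2( sin Δλ · cos φ₂ , cos φ₁ · sin φ₂ − sin φ₁ · cos φ₂ · cos Δλ )
  = atan2(-0.25156, 0.58913) = -23.123° → normalised to [0°, 360°): 336.877°.

336.9°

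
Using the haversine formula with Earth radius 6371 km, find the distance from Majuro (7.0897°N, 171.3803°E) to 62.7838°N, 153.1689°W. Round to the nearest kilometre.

6822 km

Δλ = -153.1689 − 171.3803 = -324.5492°; wrapped into (−180°, 180°]: 35.4508°.
Δφ = 62.7838 − 7.0897 = 55.6941°.
a = sin²(Δφ/2) + cos φ₁ · cos φ₂ · sin²(Δλ/2) = 0.260263.
c = 2·atan2(√a, √(1−a)) = 1.07074 rad → d = 6371·c ≈ 6821.70 km.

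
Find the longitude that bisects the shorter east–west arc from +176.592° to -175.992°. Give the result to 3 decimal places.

Signed shortest Δλ from +176.592° to -175.992° is +7.416°.
Midpoint longitude = +176.592° + (+7.416°)/2 = +176.592° + 3.708° = +180.300°.
Normalise into (−180°, 180°]: -179.700°.
(The naïve average (+176.592 + -175.992)/2 = 0.3° is on the wrong side of the globe.)

-179.700°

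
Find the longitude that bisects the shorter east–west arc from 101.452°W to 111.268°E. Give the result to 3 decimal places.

Signed shortest Δλ from -101.452° to +111.268° is -147.280°.
Midpoint longitude = -101.452° + (-147.280°)/2 = -101.452° − 73.640° = -175.092°.
(The naïve average (-101.452 + +111.268)/2 = 4.908° is on the wrong side of the globe.)

175.092°W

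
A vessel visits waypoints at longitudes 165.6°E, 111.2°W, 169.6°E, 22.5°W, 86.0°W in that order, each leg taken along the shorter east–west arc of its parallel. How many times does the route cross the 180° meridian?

3

Leg 1: +165.6° → -111.2°, shortest Δλ = 83.2° (east) — crosses 180°.
Leg 2: -111.2° → +169.6°, shortest Δλ = -79.2° (west) — crosses 180°.
Leg 3: +169.6° → -22.5°, shortest Δλ = 167.9° (east) — crosses 180°.
Leg 4: -22.5° → -86.0°, shortest Δλ = -63.5° (west) — does not cross 180°.
Total crossings: 3.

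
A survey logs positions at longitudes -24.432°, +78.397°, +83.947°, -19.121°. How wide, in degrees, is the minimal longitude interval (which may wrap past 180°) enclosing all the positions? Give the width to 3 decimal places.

108.379°

Sort the longitudes: -24.432°, -19.121°, +78.397°, +83.947°.
Eastward gaps between consecutive values (wrapping around): 5.311°, 97.518°, 5.550°, 251.621°.
Largest gap = 251.621° ⇒ minimal covering band is its complement: 360° − 251.621° = 108.379°.
Band runs from -24.432° eastward to +83.947°.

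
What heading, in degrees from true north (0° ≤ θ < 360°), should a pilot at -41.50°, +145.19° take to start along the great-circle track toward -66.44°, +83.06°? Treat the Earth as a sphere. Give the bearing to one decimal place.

212.1°

Δλ = 83.06 − 145.19 = -62.13°.
θ = atan2( sin Δλ · cos φ₂ , cos φ₁ · sin φ₂ − sin φ₁ · cos φ₂ · cos Δλ )
  = atan2(-0.35335, -0.56271) = -147.874° → normalised to [0°, 360°): 212.126°.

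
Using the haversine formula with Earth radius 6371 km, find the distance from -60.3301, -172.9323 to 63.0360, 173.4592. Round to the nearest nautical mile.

7433 nmi

Δλ = 173.4592 − -172.9323 = 346.3915°; wrapped into (−180°, 180°]: -13.6085°.
Δφ = 63.0360 − -60.3301 = 123.3661°.
a = sin²(Δφ/2) + cos φ₁ · cos φ₂ · sin²(Δλ/2) = 0.778144.
c = 2·atan2(√a, √(1−a)) = 2.16071 rad → d = 6371·c ≈ 13765.87 km ≈ 7432.98 nmi.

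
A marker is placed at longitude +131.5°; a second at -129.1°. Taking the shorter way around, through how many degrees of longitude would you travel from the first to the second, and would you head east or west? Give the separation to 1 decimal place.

99.4° east

Raw difference: -129.1 − 131.5 = -260.6°.
Normalise into (−180°, 180°]: -260.6° + 360° = 99.4°.
Positive ⇒ the second point lies to the east; separation 99.4°.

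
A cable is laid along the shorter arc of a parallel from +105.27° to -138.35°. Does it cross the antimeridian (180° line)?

Yes

Naïve |-138.35 − 105.27| = 243.62° > 180°, so the shorter arc goes the other way round — across 180°.
Signed shortest Δλ = ((-138.35 − 105.27 + 180) mod 360) − 180 = 116.38°.
Going east by 116.38° from +105.27° passes through 180° before reaching -138.35°.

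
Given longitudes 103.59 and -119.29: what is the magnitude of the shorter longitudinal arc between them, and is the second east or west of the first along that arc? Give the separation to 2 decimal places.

137.12° east

Raw difference: -119.29 − 103.59 = -222.88°.
Normalise into (−180°, 180°]: -222.88° + 360° = 137.12°.
Positive ⇒ the second point lies to the east; separation 137.12°.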